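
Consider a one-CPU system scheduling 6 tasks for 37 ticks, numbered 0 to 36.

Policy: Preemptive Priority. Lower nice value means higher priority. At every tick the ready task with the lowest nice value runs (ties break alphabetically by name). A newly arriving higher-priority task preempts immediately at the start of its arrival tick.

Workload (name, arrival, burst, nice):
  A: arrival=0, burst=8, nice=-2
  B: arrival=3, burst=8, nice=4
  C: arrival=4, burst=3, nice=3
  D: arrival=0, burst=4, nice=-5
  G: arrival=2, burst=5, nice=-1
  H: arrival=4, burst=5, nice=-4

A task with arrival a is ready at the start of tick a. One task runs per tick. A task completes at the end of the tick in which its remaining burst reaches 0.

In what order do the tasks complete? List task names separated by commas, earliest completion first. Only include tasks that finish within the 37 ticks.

t=0: ready={A,D} → run D
t=1: ready={A,D} → run D
t=2: ready={A,D,G} → run D
t=3: ready={A,B,D,G} → run D
t=4: ready={A,B,C,G,H} → run H
t=5: ready={A,B,C,G,H} → run H
t=6: ready={A,B,C,G,H} → run H
t=7: ready={A,B,C,G,H} → run H
t=8: ready={A,B,C,G,H} → run H
t=9: ready={A,B,C,G} → run A
t=10: ready={A,B,C,G} → run A
t=11: ready={A,B,C,G} → run A
t=12: ready={A,B,C,G} → run A
t=13: ready={A,B,C,G} → run A
t=14: ready={A,B,C,G} → run A
t=15: ready={A,B,C,G} → run A
t=16: ready={A,B,C,G} → run A
t=17: ready={B,C,G} → run G
t=18: ready={B,C,G} → run G
t=19: ready={B,C,G} → run G
t=20: ready={B,C,G} → run G
t=21: ready={B,C,G} → run G
t=22: ready={B,C} → run C
t=23: ready={B,C} → run C
t=24: ready={B,C} → run C
t=25: ready={B} → run B
t=26: ready={B} → run B
t=27: ready={B} → run B
t=28: ready={B} → run B
t=29: ready={B} → run B
t=30: ready={B} → run B
t=31: ready={B} → run B
t=32: ready={B} → run B
t=33: (idle)
t=34: (idle)
t=35: (idle)
t=36: (idle)

completion order = D, H, A, G, C, B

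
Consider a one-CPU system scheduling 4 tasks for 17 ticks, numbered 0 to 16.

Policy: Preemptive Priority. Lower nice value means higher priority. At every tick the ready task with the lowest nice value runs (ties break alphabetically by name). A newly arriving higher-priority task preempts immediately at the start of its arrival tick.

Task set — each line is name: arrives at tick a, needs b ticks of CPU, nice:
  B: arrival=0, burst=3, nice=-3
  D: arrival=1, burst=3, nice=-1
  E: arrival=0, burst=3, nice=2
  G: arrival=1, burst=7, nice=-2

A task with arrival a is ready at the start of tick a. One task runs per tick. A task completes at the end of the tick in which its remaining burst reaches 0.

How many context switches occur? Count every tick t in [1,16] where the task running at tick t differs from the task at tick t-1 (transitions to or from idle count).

context switches = 4

t=0: ready={B,E} → run B
t=1: ready={B,D,E,G} → run B
t=2: ready={B,D,E,G} → run B
t=3: ready={D,E,G} → run G
t=4: ready={D,E,G} → run G
t=5: ready={D,E,G} → run G
t=6: ready={D,E,G} → run G
t=7: ready={D,E,G} → run G
t=8: ready={D,E,G} → run G
t=9: ready={D,E,G} → run G
t=10: ready={D,E} → run D
t=11: ready={D,E} → run D
t=12: ready={D,E} → run D
t=13: ready={E} → run E
t=14: ready={E} → run E
t=15: ready={E} → run E
t=16: (idle)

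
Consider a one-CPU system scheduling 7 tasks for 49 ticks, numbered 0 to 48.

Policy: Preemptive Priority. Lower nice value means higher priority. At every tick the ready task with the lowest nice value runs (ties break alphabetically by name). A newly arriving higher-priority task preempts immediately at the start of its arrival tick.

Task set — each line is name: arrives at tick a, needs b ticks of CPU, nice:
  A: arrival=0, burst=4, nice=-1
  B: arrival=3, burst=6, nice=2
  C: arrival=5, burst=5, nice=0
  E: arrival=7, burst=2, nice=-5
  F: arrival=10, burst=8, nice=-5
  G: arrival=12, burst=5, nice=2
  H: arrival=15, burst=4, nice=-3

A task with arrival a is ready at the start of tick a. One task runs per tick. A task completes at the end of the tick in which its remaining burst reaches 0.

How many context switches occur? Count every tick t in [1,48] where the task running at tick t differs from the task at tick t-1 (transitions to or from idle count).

t=0: ready={A} → run A
t=1: ready={A} → run A
t=2: ready={A} → run A
t=3: ready={A,B} → run A
t=4: ready={B} → run B
t=5: ready={B,C} → run C
t=6: ready={B,C} → run C
t=7: ready={B,C,E} → run E
t=8: ready={B,C,E} → run E
t=9: ready={B,C} → run C
t=10: ready={B,C,F} → run F
t=11: ready={B,C,F} → run F
t=12: ready={B,C,F,G} → run F
t=13: ready={B,C,F,G} → run F
t=14: ready={B,C,F,G} → run F
t=15: ready={B,C,F,G,H} → run F
t=16: ready={B,C,F,G,H} → run F
t=17: ready={B,C,F,G,H} → run F
t=18: ready={B,C,G,H} → run H
t=19: ready={B,C,G,H} → run H
t=20: ready={B,C,G,H} → run H
t=21: ready={B,C,G,H} → run H
t=22: ready={B,C,G} → run C
t=23: ready={B,C,G} → run C
t=24: ready={B,G} → run B
t=25: ready={B,G} → run B
t=26: ready={B,G} → run B
t=27: ready={B,G} → run B
t=28: ready={B,G} → run B
t=29: ready={G} → run G
t=30: ready={G} → run G
t=31: ready={G} → run G
t=32: ready={G} → run G
t=33: ready={G} → run G
t=34: (idle)
t=35: (idle)
t=36: (idle)
t=37: (idle)
t=38: (idle)
t=39: (idle)
t=40: (idle)
t=41: (idle)
t=42: (idle)
t=43: (idle)
t=44: (idle)
t=45: (idle)
t=46: (idle)
t=47: (idle)
t=48: (idle)

context switches = 10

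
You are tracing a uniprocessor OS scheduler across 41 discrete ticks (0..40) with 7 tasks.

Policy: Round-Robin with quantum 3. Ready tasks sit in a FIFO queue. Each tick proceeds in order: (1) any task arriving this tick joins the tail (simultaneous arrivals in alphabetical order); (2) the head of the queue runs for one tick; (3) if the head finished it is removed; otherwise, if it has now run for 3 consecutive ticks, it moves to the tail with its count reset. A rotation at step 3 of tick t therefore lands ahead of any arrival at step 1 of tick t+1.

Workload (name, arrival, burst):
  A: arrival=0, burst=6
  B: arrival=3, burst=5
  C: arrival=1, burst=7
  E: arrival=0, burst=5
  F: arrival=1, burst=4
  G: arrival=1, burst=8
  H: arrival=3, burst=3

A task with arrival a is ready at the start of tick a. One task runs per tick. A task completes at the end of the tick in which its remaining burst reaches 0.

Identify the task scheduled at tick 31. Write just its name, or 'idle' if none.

t=0: queue=[A,E] q_used=0 → run A
t=1: queue=[A,E,C,F,G] q_used=1 → run A
t=2: queue=[A,E,C,F,G] q_used=2 → run A
t=3: queue=[E,C,F,G,A,B,H] q_used=0 → run E
t=4: queue=[E,C,F,G,A,B,H] q_used=1 → run E
t=5: queue=[E,C,F,G,A,B,H] q_used=2 → run E
t=6: queue=[C,F,G,A,B,H,E] q_used=0 → run C
t=7: queue=[C,F,G,A,B,H,E] q_used=1 → run C
t=8: queue=[C,F,G,A,B,H,E] q_used=2 → run C
t=9: queue=[F,G,A,B,H,E,C] q_used=0 → run F
t=10: queue=[F,G,A,B,H,E,C] q_used=1 → run F
t=11: queue=[F,G,A,B,H,E,C] q_used=2 → run F
t=12: queue=[G,A,B,H,E,C,F] q_used=0 → run G
t=13: queue=[G,A,B,H,E,C,F] q_used=1 → run G
t=14: queue=[G,A,B,H,E,C,F] q_used=2 → run G
t=15: queue=[A,B,H,E,C,F,G] q_used=0 → run A
t=16: queue=[A,B,H,E,C,F,G] q_used=1 → run A
t=17: queue=[A,B,H,E,C,F,G] q_used=2 → run A
t=18: queue=[B,H,E,C,F,G] q_used=0 → run B
t=19: queue=[B,H,E,C,F,G] q_used=1 → run B
t=20: queue=[B,H,E,C,F,G] q_used=2 → run B
t=21: queue=[H,E,C,F,G,B] q_used=0 → run H
t=22: queue=[H,E,C,F,G,B] q_used=1 → run H
t=23: queue=[H,E,C,F,G,B] q_used=2 → run H
t=24: queue=[E,C,F,G,B] q_used=0 → run E
t=25: queue=[E,C,F,G,B] q_used=1 → run E
t=26: queue=[C,F,G,B] q_used=0 → run C
t=27: queue=[C,F,G,B] q_used=1 → run C
t=28: queue=[C,F,G,B] q_used=2 → run C
t=29: queue=[F,G,B,C] q_used=0 → run F
t=30: queue=[G,B,C] q_used=0 → run G
t=31: queue=[G,B,C] q_used=1 → run G
t=32: queue=[G,B,C] q_used=2 → run G
t=33: queue=[B,C,G] q_used=0 → run B
t=34: queue=[B,C,G] q_used=1 → run B
t=35: queue=[C,G] q_used=0 → run C
t=36: queue=[G] q_used=0 → run G
t=37: queue=[G] q_used=1 → run G
t=38: (idle)
t=39: (idle)
t=40: (idle)

running at tick 31 = G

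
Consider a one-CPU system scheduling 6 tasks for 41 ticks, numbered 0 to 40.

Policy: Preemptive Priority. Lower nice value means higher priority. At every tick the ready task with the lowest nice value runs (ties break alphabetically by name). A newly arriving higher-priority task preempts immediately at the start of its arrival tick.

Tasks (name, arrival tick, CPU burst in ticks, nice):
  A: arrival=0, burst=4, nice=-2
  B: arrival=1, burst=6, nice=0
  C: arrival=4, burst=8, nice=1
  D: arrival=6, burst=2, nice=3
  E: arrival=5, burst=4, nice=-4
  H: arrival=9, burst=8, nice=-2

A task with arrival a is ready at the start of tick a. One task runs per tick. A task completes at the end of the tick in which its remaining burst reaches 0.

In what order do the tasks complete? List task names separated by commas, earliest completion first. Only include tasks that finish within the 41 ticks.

t=0: ready={A} → run A
t=1: ready={A,B} → run A
t=2: ready={A,B} → run A
t=3: ready={A,B} → run A
t=4: ready={B,C} → run B
t=5: ready={B,C,E} → run E
t=6: ready={B,C,D,E} → run E
t=7: ready={B,C,D,E} → run E
t=8: ready={B,C,D,E} → run E
t=9: ready={B,C,D,H} → run H
t=10: ready={B,C,D,H} → run H
t=11: ready={B,C,D,H} → run H
t=12: ready={B,C,D,H} → run H
t=13: ready={B,C,D,H} → run H
t=14: ready={B,C,D,H} → run H
t=15: ready={B,C,D,H} → run H
t=16: ready={B,C,D,H} → run H
t=17: ready={B,C,D} → run B
t=18: ready={B,C,D} → run B
t=19: ready={B,C,D} → run B
t=20: ready={B,C,D} → run B
t=21: ready={B,C,D} → run B
t=22: ready={C,D} → run C
t=23: ready={C,D} → run C
t=24: ready={C,D} → run C
t=25: ready={C,D} → run C
t=26: ready={C,D} → run C
t=27: ready={C,D} → run C
t=28: ready={C,D} → run C
t=29: ready={C,D} → run C
t=30: ready={D} → run D
t=31: ready={D} → run D
t=32: (idle)
t=33: (idle)
t=34: (idle)
t=35: (idle)
t=36: (idle)
t=37: (idle)
t=38: (idle)
t=39: (idle)
t=40: (idle)

completion order = A, E, H, B, C, D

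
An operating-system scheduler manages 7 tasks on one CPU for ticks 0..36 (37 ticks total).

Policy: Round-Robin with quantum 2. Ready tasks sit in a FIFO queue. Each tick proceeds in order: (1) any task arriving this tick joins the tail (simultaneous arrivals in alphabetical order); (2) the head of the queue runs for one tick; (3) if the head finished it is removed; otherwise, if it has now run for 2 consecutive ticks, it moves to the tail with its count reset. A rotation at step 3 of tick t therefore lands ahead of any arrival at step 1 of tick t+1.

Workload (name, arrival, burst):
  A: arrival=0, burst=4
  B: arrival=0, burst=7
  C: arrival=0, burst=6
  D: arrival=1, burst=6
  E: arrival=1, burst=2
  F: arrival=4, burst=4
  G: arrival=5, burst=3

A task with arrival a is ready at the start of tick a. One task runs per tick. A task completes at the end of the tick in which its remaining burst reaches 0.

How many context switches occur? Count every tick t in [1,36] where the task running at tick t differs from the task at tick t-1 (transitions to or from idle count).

t=0: queue=[A,B,C] q_used=0 → run A
t=1: queue=[A,B,C,D,E] q_used=1 → run A
t=2: queue=[B,C,D,E,A] q_used=0 → run B
t=3: queue=[B,C,D,E,A] q_used=1 → run B
t=4: queue=[C,D,E,A,B,F] q_used=0 → run C
t=5: queue=[C,D,E,A,B,F,G] q_used=1 → run C
t=6: queue=[D,E,A,B,F,G,C] q_used=0 → run D
t=7: queue=[D,E,A,B,F,G,C] q_used=1 → run D
t=8: queue=[E,A,B,F,G,C,D] q_used=0 → run E
t=9: queue=[E,A,B,F,G,C,D] q_used=1 → run E
t=10: queue=[A,B,F,G,C,D] q_used=0 → run A
t=11: queue=[A,B,F,G,C,D] q_used=1 → run A
t=12: queue=[B,F,G,C,D] q_used=0 → run B
t=13: queue=[B,F,G,C,D] q_used=1 → run B
t=14: queue=[F,G,C,D,B] q_used=0 → run F
t=15: queue=[F,G,C,D,B] q_used=1 → run F
t=16: queue=[G,C,D,B,F] q_used=0 → run G
t=17: queue=[G,C,D,B,F] q_used=1 → run G
t=18: queue=[C,D,B,F,G] q_used=0 → run C
t=19: queue=[C,D,B,F,G] q_used=1 → run C
t=20: queue=[D,B,F,G,C] q_used=0 → run D
t=21: queue=[D,B,F,G,C] q_used=1 → run D
t=22: queue=[B,F,G,C,D] q_used=0 → run B
t=23: queue=[B,F,G,C,D] q_used=1 → run B
t=24: queue=[F,G,C,D,B] q_used=0 → run F
t=25: queue=[F,G,C,D,B] q_used=1 → run F
t=26: queue=[G,C,D,B] q_used=0 → run G
t=27: queue=[C,D,B] q_used=0 → run C
t=28: queue=[C,D,B] q_used=1 → run C
t=29: queue=[D,B] q_used=0 → run D
t=30: queue=[D,B] q_used=1 → run D
t=31: queue=[B] q_used=0 → run B
t=32: (idle)
t=33: (idle)
t=34: (idle)
t=35: (idle)
t=36: (idle)

context switches = 17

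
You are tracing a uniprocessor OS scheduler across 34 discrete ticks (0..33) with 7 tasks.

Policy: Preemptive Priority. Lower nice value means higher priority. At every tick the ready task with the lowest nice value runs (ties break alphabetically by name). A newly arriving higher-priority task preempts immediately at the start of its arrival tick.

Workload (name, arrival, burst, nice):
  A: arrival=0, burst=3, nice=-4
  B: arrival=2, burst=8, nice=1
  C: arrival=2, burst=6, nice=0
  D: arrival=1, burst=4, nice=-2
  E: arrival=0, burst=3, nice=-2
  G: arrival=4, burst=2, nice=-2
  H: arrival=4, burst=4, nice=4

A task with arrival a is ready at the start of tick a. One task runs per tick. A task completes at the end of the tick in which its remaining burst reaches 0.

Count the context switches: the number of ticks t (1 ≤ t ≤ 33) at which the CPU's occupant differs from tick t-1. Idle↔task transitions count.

t=0: ready={A,E} → run A
t=1: ready={A,D,E} → run A
t=2: ready={A,B,C,D,E} → run A
t=3: ready={B,C,D,E} → run D
t=4: ready={B,C,D,E,G,H} → run D
t=5: ready={B,C,D,E,G,H} → run D
t=6: ready={B,C,D,E,G,H} → run D
t=7: ready={B,C,E,G,H} → run E
t=8: ready={B,C,E,G,H} → run E
t=9: ready={B,C,E,G,H} → run E
t=10: ready={B,C,G,H} → run G
t=11: ready={B,C,G,H} → run G
t=12: ready={B,C,H} → run C
t=13: ready={B,C,H} → run C
t=14: ready={B,C,H} → run C
t=15: ready={B,C,H} → run C
t=16: ready={B,C,H} → run C
t=17: ready={B,C,H} → run C
t=18: ready={B,H} → run B
t=19: ready={B,H} → run B
t=20: ready={B,H} → run B
t=21: ready={B,H} → run B
t=22: ready={B,H} → run B
t=23: ready={B,H} → run B
t=24: ready={B,H} → run B
t=25: ready={B,H} → run B
t=26: ready={H} → run H
t=27: ready={H} → run H
t=28: ready={H} → run H
t=29: ready={H} → run H
t=30: (idle)
t=31: (idle)
t=32: (idle)
t=33: (idle)

context switches = 7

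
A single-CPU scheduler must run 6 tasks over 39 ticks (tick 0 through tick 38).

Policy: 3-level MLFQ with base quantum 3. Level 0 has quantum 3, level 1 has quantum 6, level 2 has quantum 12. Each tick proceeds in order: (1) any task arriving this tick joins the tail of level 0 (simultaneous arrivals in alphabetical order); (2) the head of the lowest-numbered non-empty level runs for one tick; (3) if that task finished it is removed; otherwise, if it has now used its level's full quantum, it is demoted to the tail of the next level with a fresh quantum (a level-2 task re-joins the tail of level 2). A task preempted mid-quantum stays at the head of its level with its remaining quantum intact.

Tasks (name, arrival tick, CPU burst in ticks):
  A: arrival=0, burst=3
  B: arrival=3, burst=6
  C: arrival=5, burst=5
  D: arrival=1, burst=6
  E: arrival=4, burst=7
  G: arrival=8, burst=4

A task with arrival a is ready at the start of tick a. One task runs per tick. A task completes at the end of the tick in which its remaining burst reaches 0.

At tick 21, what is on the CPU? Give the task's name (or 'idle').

running at tick 21 = B

t=0: L0/L1/L2 = A/-/- → run A
t=1: L0/L1/L2 = AD/-/- → run A
t=2: L0/L1/L2 = AD/-/- → run A
t=3: L0/L1/L2 = DB/-/- → run D
t=4: L0/L1/L2 = DBE/-/- → run D
t=5: L0/L1/L2 = DBEC/-/- → run D
t=6: L0/L1/L2 = BEC/D/- → run B
t=7: L0/L1/L2 = BEC/D/- → run B
t=8: L0/L1/L2 = BECG/D/- → run B
t=9: L0/L1/L2 = ECG/DB/- → run E
t=10: L0/L1/L2 = ECG/DB/- → run E
t=11: L0/L1/L2 = ECG/DB/- → run E
t=12: L0/L1/L2 = CG/DBE/- → run C
t=13: L0/L1/L2 = CG/DBE/- → run C
t=14: L0/L1/L2 = CG/DBE/- → run C
t=15: L0/L1/L2 = G/DBEC/- → run G
t=16: L0/L1/L2 = G/DBEC/- → run G
t=17: L0/L1/L2 = G/DBEC/- → run G
t=18: L0/L1/L2 = -/DBECG/- → run D
t=19: L0/L1/L2 = -/DBECG/- → run D
t=20: L0/L1/L2 = -/DBECG/- → run D
t=21: L0/L1/L2 = -/BECG/- → run B
t=22: L0/L1/L2 = -/BECG/- → run B
t=23: L0/L1/L2 = -/BECG/- → run B
t=24: L0/L1/L2 = -/ECG/- → run E
t=25: L0/L1/L2 = -/ECG/- → run E
t=26: L0/L1/L2 = -/ECG/- → run E
t=27: L0/L1/L2 = -/ECG/- → run E
t=28: L0/L1/L2 = -/CG/- → run C
t=29: L0/L1/L2 = -/CG/- → run C
t=30: L0/L1/L2 = -/G/- → run G
t=31: (idle)
t=32: (idle)
t=33: (idle)
t=34: (idle)
t=35: (idle)
t=36: (idle)
t=37: (idle)
t=38: (idle)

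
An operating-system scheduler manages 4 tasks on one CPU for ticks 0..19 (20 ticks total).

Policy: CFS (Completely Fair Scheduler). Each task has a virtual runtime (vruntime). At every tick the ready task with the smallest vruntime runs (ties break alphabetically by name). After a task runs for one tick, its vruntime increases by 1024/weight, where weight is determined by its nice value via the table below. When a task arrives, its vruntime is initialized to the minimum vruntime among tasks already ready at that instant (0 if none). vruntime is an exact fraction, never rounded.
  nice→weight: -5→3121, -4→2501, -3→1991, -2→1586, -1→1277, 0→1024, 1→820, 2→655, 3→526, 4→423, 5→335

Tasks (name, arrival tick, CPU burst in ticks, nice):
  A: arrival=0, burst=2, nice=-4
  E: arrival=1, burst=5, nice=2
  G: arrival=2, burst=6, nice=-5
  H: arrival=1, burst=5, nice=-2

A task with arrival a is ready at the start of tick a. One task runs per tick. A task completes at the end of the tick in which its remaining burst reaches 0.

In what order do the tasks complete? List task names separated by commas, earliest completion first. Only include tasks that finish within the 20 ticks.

t=0: vr[A=0] → run A
t=1: vr[A=1024/2501 E=1024/2501 H=1024/2501] → run A
t=2: vr[E=1024/2501 G=1024/2501 H=1024/2501] → run E
t=3: vr[E=3231744/1638155 G=1024/2501 H=1024/2501] → run G
t=4: vr[E=3231744/1638155 G=5756928/7805621 H=1024/2501] → run H
t=5: vr[E=3231744/1638155 G=5756928/7805621 H=34304/32513] → run G
t=6: vr[E=3231744/1638155 G=8317952/7805621 H=34304/32513] → run H
t=7: vr[E=3231744/1638155 G=8317952/7805621 H=55296/32513] → run G
t=8: vr[E=3231744/1638155 G=10878976/7805621 H=55296/32513] → run G
t=9: vr[E=3231744/1638155 G=13440000/7805621 H=55296/32513] → run H
t=10: vr[E=3231744/1638155 G=13440000/7805621 H=76288/32513] → run G
t=11: vr[E=3231744/1638155 G=16001024/7805621 H=76288/32513] → run E
t=12: vr[E=5792768/1638155 G=16001024/7805621 H=76288/32513] → run G
t=13: vr[E=5792768/1638155 H=76288/32513] → run H
t=14: vr[E=5792768/1638155 H=97280/32513] → run H
t=15: vr[E=5792768/1638155] → run E
t=16: vr[E=8353792/1638155] → run E
t=17: vr[E=10914816/1638155] → run E
t=18: (idle)
t=19: (idle)

completion order = A, G, H, E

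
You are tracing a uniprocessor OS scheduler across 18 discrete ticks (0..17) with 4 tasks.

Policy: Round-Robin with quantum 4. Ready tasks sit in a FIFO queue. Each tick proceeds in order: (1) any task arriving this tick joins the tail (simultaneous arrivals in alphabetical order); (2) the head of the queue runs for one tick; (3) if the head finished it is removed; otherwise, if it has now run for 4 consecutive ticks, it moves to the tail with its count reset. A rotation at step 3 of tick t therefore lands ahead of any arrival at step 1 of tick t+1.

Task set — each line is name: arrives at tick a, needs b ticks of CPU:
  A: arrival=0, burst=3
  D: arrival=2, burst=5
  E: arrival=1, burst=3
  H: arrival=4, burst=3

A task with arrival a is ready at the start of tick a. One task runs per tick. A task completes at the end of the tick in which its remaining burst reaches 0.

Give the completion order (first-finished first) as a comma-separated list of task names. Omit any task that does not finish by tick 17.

completion order = A, E, H, D

t=0: queue=[A] q_used=0 → run A
t=1: queue=[A,E] q_used=1 → run A
t=2: queue=[A,E,D] q_used=2 → run A
t=3: queue=[E,D] q_used=0 → run E
t=4: queue=[E,D,H] q_used=1 → run E
t=5: queue=[E,D,H] q_used=2 → run E
t=6: queue=[D,H] q_used=0 → run D
t=7: queue=[D,H] q_used=1 → run D
t=8: queue=[D,H] q_used=2 → run D
t=9: queue=[D,H] q_used=3 → run D
t=10: queue=[H,D] q_used=0 → run H
t=11: queue=[H,D] q_used=1 → run H
t=12: queue=[H,D] q_used=2 → run H
t=13: queue=[D] q_used=0 → run D
t=14: (idle)
t=15: (idle)
t=16: (idle)
t=17: (idle)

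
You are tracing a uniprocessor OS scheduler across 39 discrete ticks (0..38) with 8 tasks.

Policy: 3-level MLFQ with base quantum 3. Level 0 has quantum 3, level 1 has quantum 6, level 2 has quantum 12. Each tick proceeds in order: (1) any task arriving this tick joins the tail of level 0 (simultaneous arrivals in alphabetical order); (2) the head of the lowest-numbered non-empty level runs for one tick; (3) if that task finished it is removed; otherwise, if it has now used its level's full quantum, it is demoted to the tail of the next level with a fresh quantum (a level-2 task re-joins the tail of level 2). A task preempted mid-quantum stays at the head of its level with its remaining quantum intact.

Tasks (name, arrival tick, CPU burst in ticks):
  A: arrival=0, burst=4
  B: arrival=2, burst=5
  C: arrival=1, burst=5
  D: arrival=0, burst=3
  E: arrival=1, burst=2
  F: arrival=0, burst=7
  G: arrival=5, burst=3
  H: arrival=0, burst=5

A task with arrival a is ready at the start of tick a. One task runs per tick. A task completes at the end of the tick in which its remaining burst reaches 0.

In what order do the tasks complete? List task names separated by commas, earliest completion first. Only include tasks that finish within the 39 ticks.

completion order = D, E, G, A, F, H, C, B

t=0: L0/L1/L2 = ADFH/-/- → run A
t=1: L0/L1/L2 = ADFHCE/-/- → run A
t=2: L0/L1/L2 = ADFHCEB/-/- → run A
t=3: L0/L1/L2 = DFHCEB/A/- → run D
t=4: L0/L1/L2 = DFHCEB/A/- → run D
t=5: L0/L1/L2 = DFHCEBG/A/- → run D
t=6: L0/L1/L2 = FHCEBG/A/- → run F
t=7: L0/L1/L2 = FHCEBG/A/- → run F
t=8: L0/L1/L2 = FHCEBG/A/- → run F
t=9: L0/L1/L2 = HCEBG/AF/- → run H
t=10: L0/L1/L2 = HCEBG/AF/- → run H
t=11: L0/L1/L2 = HCEBG/AF/- → run H
t=12: L0/L1/L2 = CEBG/AFH/- → run C
t=13: L0/L1/L2 = CEBG/AFH/- → run C
t=14: L0/L1/L2 = CEBG/AFH/- → run C
t=15: L0/L1/L2 = EBG/AFHC/- → run E
t=16: L0/L1/L2 = EBG/AFHC/- → run E
t=17: L0/L1/L2 = BG/AFHC/- → run B
t=18: L0/L1/L2 = BG/AFHC/- → run B
t=19: L0/L1/L2 = BG/AFHC/- → run B
t=20: L0/L1/L2 = G/AFHCB/- → run G
t=21: L0/L1/L2 = G/AFHCB/- → run G
t=22: L0/L1/L2 = G/AFHCB/- → run G
t=23: L0/L1/L2 = -/AFHCB/- → run A
t=24: L0/L1/L2 = -/FHCB/- → run F
t=25: L0/L1/L2 = -/FHCB/- → run F
t=26: L0/L1/L2 = -/FHCB/- → run F
t=27: L0/L1/L2 = -/FHCB/- → run F
t=28: L0/L1/L2 = -/HCB/- → run H
t=29: L0/L1/L2 = -/HCB/- → run H
t=30: L0/L1/L2 = -/CB/- → run C
t=31: L0/L1/L2 = -/CB/- → run C
t=32: L0/L1/L2 = -/B/- → run B
t=33: L0/L1/L2 = -/B/- → run B
t=34: (idle)
t=35: (idle)
t=36: (idle)
t=37: (idle)
t=38: (idle)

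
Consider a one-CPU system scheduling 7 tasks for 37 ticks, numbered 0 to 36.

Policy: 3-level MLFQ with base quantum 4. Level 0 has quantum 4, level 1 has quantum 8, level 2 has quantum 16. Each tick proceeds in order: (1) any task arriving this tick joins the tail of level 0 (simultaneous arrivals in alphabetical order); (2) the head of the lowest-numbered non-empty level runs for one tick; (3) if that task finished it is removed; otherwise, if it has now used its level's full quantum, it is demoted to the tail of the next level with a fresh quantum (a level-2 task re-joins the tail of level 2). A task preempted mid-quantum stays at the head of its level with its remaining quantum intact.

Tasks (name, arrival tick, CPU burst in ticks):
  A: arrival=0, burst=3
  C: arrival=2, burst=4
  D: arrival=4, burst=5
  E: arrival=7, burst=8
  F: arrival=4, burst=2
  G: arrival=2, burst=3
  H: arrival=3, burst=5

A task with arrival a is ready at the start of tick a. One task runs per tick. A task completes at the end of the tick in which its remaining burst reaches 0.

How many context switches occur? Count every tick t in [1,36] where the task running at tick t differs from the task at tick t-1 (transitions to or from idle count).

t=0: L0/L1/L2 = A/-/- → run A
t=1: L0/L1/L2 = A/-/- → run A
t=2: L0/L1/L2 = ACG/-/- → run A
t=3: L0/L1/L2 = CGH/-/- → run C
t=4: L0/L1/L2 = CGHDF/-/- → run C
t=5: L0/L1/L2 = CGHDF/-/- → run C
t=6: L0/L1/L2 = CGHDF/-/- → run C
t=7: L0/L1/L2 = GHDFE/-/- → run G
t=8: L0/L1/L2 = GHDFE/-/- → run G
t=9: L0/L1/L2 = GHDFE/-/- → run G
t=10: L0/L1/L2 = HDFE/-/- → run H
t=11: L0/L1/L2 = HDFE/-/- → run H
t=12: L0/L1/L2 = HDFE/-/- → run H
t=13: L0/L1/L2 = HDFE/-/- → run H
t=14: L0/L1/L2 = DFE/H/- → run D
t=15: L0/L1/L2 = DFE/H/- → run D
t=16: L0/L1/L2 = DFE/H/- → run D
t=17: L0/L1/L2 = DFE/H/- → run D
t=18: L0/L1/L2 = FE/HD/- → run F
t=19: L0/L1/L2 = FE/HD/- → run F
t=20: L0/L1/L2 = E/HD/- → run E
t=21: L0/L1/L2 = E/HD/- → run E
t=22: L0/L1/L2 = E/HD/- → run E
t=23: L0/L1/L2 = E/HD/- → run E
t=24: L0/L1/L2 = -/HDE/- → run H
t=25: L0/L1/L2 = -/DE/- → run D
t=26: L0/L1/L2 = -/E/- → run E
t=27: L0/L1/L2 = -/E/- → run E
t=28: L0/L1/L2 = -/E/- → run E
t=29: L0/L1/L2 = -/E/- → run E
t=30: (idle)
t=31: (idle)
t=32: (idle)
t=33: (idle)
t=34: (idle)
t=35: (idle)
t=36: (idle)

context switches = 10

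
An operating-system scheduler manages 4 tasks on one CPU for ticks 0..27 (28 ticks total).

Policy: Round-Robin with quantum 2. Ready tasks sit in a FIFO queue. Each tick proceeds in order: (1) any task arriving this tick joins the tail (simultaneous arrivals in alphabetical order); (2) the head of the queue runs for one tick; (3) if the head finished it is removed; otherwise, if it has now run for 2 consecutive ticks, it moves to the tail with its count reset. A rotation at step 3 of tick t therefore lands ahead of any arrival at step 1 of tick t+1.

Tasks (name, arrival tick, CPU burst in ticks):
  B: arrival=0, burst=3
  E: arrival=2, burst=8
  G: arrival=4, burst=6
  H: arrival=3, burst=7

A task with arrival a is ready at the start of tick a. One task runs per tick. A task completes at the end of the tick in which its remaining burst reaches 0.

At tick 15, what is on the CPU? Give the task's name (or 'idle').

t=0: queue=[B] q_used=0 → run B
t=1: queue=[B] q_used=1 → run B
t=2: queue=[B,E] q_used=0 → run B
t=3: queue=[E,H] q_used=0 → run E
t=4: queue=[E,H,G] q_used=1 → run E
t=5: queue=[H,G,E] q_used=0 → run H
t=6: queue=[H,G,E] q_used=1 → run H
t=7: queue=[G,E,H] q_used=0 → run G
t=8: queue=[G,E,H] q_used=1 → run G
t=9: queue=[E,H,G] q_used=0 → run E
t=10: queue=[E,H,G] q_used=1 → run E
t=11: queue=[H,G,E] q_used=0 → run H
t=12: queue=[H,G,E] q_used=1 → run H
t=13: queue=[G,E,H] q_used=0 → run G
t=14: queue=[G,E,H] q_used=1 → run G
t=15: queue=[E,H,G] q_used=0 → run E
t=16: queue=[E,H,G] q_used=1 → run E
t=17: queue=[H,G,E] q_used=0 → run H
t=18: queue=[H,G,E] q_used=1 → run H
t=19: queue=[G,E,H] q_used=0 → run G
t=20: queue=[G,E,H] q_used=1 → run G
t=21: queue=[E,H] q_used=0 → run E
t=22: queue=[E,H] q_used=1 → run E
t=23: queue=[H] q_used=0 → run H
t=24: (idle)
t=25: (idle)
t=26: (idle)
t=27: (idle)

running at tick 15 = E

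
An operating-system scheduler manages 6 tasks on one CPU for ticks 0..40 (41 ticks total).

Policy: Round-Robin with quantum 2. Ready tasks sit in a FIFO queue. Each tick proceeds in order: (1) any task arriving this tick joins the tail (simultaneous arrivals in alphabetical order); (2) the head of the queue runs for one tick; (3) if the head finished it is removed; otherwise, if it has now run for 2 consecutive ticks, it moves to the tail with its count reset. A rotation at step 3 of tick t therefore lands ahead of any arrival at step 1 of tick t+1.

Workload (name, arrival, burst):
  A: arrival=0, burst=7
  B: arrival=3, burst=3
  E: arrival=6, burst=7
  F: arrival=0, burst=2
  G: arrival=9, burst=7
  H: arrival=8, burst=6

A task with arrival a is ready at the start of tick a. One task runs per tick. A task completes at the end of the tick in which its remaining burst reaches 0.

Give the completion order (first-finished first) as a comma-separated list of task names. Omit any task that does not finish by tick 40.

completion order = F, B, A, H, E, G

t=0: queue=[A,F] q_used=0 → run A
t=1: queue=[A,F] q_used=1 → run A
t=2: queue=[F,A] q_used=0 → run F
t=3: queue=[F,A,B] q_used=1 → run F
t=4: queue=[A,B] q_used=0 → run A
t=5: queue=[A,B] q_used=1 → run A
t=6: queue=[B,A,E] q_used=0 → run B
t=7: queue=[B,A,E] q_used=1 → run B
t=8: queue=[A,E,B,H] q_used=0 → run A
t=9: queue=[A,E,B,H,G] q_used=1 → run A
t=10: queue=[E,B,H,G,A] q_used=0 → run E
t=11: queue=[E,B,H,G,A] q_used=1 → run E
t=12: queue=[B,H,G,A,E] q_used=0 → run B
t=13: queue=[H,G,A,E] q_used=0 → run H
t=14: queue=[H,G,A,E] q_used=1 → run H
t=15: queue=[G,A,E,H] q_used=0 → run G
t=16: queue=[G,A,E,H] q_used=1 → run G
t=17: queue=[A,E,H,G] q_used=0 → run A
t=18: queue=[E,H,G] q_used=0 → run E
t=19: queue=[E,H,G] q_used=1 → run E
t=20: queue=[H,G,E] q_used=0 → run H
t=21: queue=[H,G,E] q_used=1 → run H
t=22: queue=[G,E,H] q_used=0 → run G
t=23: queue=[G,E,H] q_used=1 → run G
t=24: queue=[E,H,G] q_used=0 → run E
t=25: queue=[E,H,G] q_used=1 → run E
t=26: queue=[H,G,E] q_used=0 → run H
t=27: queue=[H,G,E] q_used=1 → run H
t=28: queue=[G,E] q_used=0 → run G
t=29: queue=[G,E] q_used=1 → run G
t=30: queue=[E,G] q_used=0 → run E
t=31: queue=[G] q_used=0 → run G
t=32: (idle)
t=33: (idle)
t=34: (idle)
t=35: (idle)
t=36: (idle)
t=37: (idle)
t=38: (idle)
t=39: (idle)
t=40: (idle)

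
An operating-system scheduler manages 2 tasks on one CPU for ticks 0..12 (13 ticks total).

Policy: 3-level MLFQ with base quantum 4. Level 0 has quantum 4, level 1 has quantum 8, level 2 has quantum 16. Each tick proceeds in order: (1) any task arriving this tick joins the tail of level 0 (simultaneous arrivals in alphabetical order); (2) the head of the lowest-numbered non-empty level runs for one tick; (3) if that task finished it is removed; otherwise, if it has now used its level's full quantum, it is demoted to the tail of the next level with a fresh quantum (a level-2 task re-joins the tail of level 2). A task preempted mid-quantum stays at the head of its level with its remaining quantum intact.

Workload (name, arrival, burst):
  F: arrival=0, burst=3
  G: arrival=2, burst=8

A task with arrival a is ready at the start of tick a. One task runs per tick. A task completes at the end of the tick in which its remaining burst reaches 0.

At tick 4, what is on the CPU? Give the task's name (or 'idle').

t=0: L0/L1/L2 = F/-/- → run F
t=1: L0/L1/L2 = F/-/- → run F
t=2: L0/L1/L2 = FG/-/- → run F
t=3: L0/L1/L2 = G/-/- → run G
t=4: L0/L1/L2 = G/-/- → run G
t=5: L0/L1/L2 = G/-/- → run G
t=6: L0/L1/L2 = G/-/- → run G
t=7: L0/L1/L2 = -/G/- → run G
t=8: L0/L1/L2 = -/G/- → run G
t=9: L0/L1/L2 = -/G/- → run G
t=10: L0/L1/L2 = -/G/- → run G
t=11: (idle)
t=12: (idle)

running at tick 4 = G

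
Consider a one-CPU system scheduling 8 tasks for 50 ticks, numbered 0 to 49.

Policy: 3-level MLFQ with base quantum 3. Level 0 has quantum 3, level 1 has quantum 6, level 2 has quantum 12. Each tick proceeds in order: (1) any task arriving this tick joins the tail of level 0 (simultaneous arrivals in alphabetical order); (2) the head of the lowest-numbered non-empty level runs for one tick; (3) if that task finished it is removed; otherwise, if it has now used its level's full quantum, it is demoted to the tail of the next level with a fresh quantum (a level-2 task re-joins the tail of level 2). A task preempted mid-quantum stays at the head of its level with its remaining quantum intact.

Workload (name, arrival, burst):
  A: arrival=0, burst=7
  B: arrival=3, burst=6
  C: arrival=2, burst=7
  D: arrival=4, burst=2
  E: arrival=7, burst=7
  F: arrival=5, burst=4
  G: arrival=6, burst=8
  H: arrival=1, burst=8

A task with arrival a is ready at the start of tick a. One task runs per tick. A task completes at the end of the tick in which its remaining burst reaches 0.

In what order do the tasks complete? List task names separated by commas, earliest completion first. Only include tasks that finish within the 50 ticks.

t=0: L0/L1/L2 = A/-/- → run A
t=1: L0/L1/L2 = AH/-/- → run A
t=2: L0/L1/L2 = AHC/-/- → run A
t=3: L0/L1/L2 = HCB/A/- → run H
t=4: L0/L1/L2 = HCBD/A/- → run H
t=5: L0/L1/L2 = HCBDF/A/- → run H
t=6: L0/L1/L2 = CBDFG/AH/- → run C
t=7: L0/L1/L2 = CBDFGE/AH/- → run C
t=8: L0/L1/L2 = CBDFGE/AH/- → run C
t=9: L0/L1/L2 = BDFGE/AHC/- → run B
t=10: L0/L1/L2 = BDFGE/AHC/- → run B
t=11: L0/L1/L2 = BDFGE/AHC/- → run B
t=12: L0/L1/L2 = DFGE/AHCB/- → run D
t=13: L0/L1/L2 = DFGE/AHCB/- → run D
t=14: L0/L1/L2 = FGE/AHCB/- → run F
t=15: L0/L1/L2 = FGE/AHCB/- → run F
t=16: L0/L1/L2 = FGE/AHCB/- → run F
t=17: L0/L1/L2 = GE/AHCBF/- → run G
t=18: L0/L1/L2 = GE/AHCBF/- → run G
t=19: L0/L1/L2 = GE/AHCBF/- → run G
t=20: L0/L1/L2 = E/AHCBFG/- → run E
t=21: L0/L1/L2 = E/AHCBFG/- → run E
t=22: L0/L1/L2 = E/AHCBFG/- → run E
t=23: L0/L1/L2 = -/AHCBFGE/- → run A
t=24: L0/L1/L2 = -/AHCBFGE/- → run A
t=25: L0/L1/L2 = -/AHCBFGE/- → run A
t=26: L0/L1/L2 = -/AHCBFGE/- → run A
t=27: L0/L1/L2 = -/HCBFGE/- → run H
t=28: L0/L1/L2 = -/HCBFGE/- → run H
t=29: L0/L1/L2 = -/HCBFGE/- → run H
t=30: L0/L1/L2 = -/HCBFGE/- → run H
t=31: L0/L1/L2 = -/HCBFGE/- → run H
t=32: L0/L1/L2 = -/CBFGE/- → run C
t=33: L0/L1/L2 = -/CBFGE/- → run C
t=34: L0/L1/L2 = -/CBFGE/- → run C
t=35: L0/L1/L2 = -/CBFGE/- → run C
t=36: L0/L1/L2 = -/BFGE/- → run B
t=37: L0/L1/L2 = -/BFGE/- → run B
t=38: L0/L1/L2 = -/BFGE/- → run B
t=39: L0/L1/L2 = -/FGE/- → run F
t=40: L0/L1/L2 = -/GE/- → run G
t=41: L0/L1/L2 = -/GE/- → run G
t=42: L0/L1/L2 = -/GE/- → run G
t=43: L0/L1/L2 = -/GE/- → run G
t=44: L0/L1/L2 = -/GE/- → run G
t=45: L0/L1/L2 = -/E/- → run E
t=46: L0/L1/L2 = -/E/- → run E
t=47: L0/L1/L2 = -/E/- → run E
t=48: L0/L1/L2 = -/E/- → run E
t=49: (idle)

completion order = D, A, H, C, B, F, G, E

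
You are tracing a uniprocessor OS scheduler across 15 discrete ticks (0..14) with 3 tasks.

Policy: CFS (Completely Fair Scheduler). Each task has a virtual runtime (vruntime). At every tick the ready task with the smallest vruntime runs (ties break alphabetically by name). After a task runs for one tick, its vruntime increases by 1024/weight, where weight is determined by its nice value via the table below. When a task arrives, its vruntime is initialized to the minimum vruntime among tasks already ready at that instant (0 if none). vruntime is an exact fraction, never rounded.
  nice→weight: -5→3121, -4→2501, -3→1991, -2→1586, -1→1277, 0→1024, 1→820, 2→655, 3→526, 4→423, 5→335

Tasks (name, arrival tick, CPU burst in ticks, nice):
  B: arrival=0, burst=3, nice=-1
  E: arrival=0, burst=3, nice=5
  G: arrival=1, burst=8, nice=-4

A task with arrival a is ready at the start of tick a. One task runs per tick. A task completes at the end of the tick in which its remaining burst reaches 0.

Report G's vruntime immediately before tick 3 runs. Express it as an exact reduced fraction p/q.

t=0: vr[B=0 E=0] → run B
t=1: vr[B=1024/1277 E=0 G=0] → run E
t=2: vr[B=1024/1277 E=1024/335 G=0] → run G
t=3: vr[B=1024/1277 E=1024/335 G=1024/2501] → run G
t=4: vr[B=1024/1277 E=1024/335 G=2048/2501] → run B
t=5: vr[B=2048/1277 E=1024/335 G=2048/2501] → run G
t=6: vr[B=2048/1277 E=1024/335 G=3072/2501] → run G
t=7: vr[B=2048/1277 E=1024/335 G=4096/2501] → run B
t=8: vr[E=1024/335 G=4096/2501] → run G
t=9: vr[E=1024/335 G=5120/2501] → run G
t=10: vr[E=1024/335 G=6144/2501] → run G
t=11: vr[E=1024/335 G=7168/2501] → run G
t=12: vr[E=1024/335] → run E
t=13: vr[E=2048/335] → run E
t=14: (idle)

vruntime(G, start of tick 3) = 1024/2501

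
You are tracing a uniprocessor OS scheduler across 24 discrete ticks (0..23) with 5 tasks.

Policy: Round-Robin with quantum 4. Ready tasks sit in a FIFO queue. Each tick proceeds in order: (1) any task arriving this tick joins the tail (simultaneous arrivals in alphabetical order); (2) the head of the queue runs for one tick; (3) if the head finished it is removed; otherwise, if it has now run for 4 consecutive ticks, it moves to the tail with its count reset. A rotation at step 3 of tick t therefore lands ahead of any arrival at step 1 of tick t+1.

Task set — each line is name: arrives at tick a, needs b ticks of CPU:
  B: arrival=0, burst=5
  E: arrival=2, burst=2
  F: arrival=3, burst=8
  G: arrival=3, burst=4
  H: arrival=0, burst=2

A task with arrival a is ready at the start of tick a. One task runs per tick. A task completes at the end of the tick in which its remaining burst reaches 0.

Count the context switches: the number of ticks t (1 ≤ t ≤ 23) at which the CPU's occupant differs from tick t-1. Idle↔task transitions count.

t=0: queue=[B,H] q_used=0 → run B
t=1: queue=[B,H] q_used=1 → run B
t=2: queue=[B,H,E] q_used=2 → run B
t=3: queue=[B,H,E,F,G] q_used=3 → run B
t=4: queue=[H,E,F,G,B] q_used=0 → run H
t=5: queue=[H,E,F,G,B] q_used=1 → run H
t=6: queue=[E,F,G,B] q_used=0 → run E
t=7: queue=[E,F,G,B] q_used=1 → run E
t=8: queue=[F,G,B] q_used=0 → run F
t=9: queue=[F,G,B] q_used=1 → run F
t=10: queue=[F,G,B] q_used=2 → run F
t=11: queue=[F,G,B] q_used=3 → run F
t=12: queue=[G,B,F] q_used=0 → run G
t=13: queue=[G,B,F] q_used=1 → run G
t=14: queue=[G,B,F] q_used=2 → run G
t=15: queue=[G,B,F] q_used=3 → run G
t=16: queue=[B,F] q_used=0 → run B
t=17: queue=[F] q_used=0 → run F
t=18: queue=[F] q_used=1 → run F
t=19: queue=[F] q_used=2 → run F
t=20: queue=[F] q_used=3 → run F
t=21: (idle)
t=22: (idle)
t=23: (idle)

context switches = 7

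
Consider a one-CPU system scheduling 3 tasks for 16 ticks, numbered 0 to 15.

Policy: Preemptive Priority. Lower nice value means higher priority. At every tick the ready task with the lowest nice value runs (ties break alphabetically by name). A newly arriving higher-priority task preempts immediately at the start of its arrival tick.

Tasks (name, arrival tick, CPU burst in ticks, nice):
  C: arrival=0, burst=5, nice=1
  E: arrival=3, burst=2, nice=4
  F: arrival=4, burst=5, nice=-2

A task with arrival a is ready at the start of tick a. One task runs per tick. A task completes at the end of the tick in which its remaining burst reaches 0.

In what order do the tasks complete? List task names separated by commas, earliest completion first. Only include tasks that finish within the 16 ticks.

completion order = F, C, E

t=0: ready={C} → run C
t=1: ready={C} → run C
t=2: ready={C} → run C
t=3: ready={C,E} → run C
t=4: ready={C,E,F} → run F
t=5: ready={C,E,F} → run F
t=6: ready={C,E,F} → run F
t=7: ready={C,E,F} → run F
t=8: ready={C,E,F} → run F
t=9: ready={C,E} → run C
t=10: ready={E} → run E
t=11: ready={E} → run E
t=12: (idle)
t=13: (idle)
t=14: (idle)
t=15: (idle)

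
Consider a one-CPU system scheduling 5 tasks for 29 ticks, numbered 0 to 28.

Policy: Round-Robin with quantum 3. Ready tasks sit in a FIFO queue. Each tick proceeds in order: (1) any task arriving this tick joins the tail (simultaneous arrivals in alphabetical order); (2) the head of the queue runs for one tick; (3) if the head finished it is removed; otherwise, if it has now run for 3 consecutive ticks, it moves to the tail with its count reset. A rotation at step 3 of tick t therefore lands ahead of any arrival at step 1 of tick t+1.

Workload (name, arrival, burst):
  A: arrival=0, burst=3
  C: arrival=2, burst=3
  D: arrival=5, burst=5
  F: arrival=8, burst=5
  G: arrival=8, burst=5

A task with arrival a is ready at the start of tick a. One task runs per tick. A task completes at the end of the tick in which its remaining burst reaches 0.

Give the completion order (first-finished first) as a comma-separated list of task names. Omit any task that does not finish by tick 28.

completion order = A, C, D, F, G

t=0: queue=[A] q_used=0 → run A
t=1: queue=[A] q_used=1 → run A
t=2: queue=[A,C] q_used=2 → run A
t=3: queue=[C] q_used=0 → run C
t=4: queue=[C] q_used=1 → run C
t=5: queue=[C,D] q_used=2 → run C
t=6: queue=[D] q_used=0 → run D
t=7: queue=[D] q_used=1 → run D
t=8: queue=[D,F,G] q_used=2 → run D
t=9: queue=[F,G,D] q_used=0 → run F
t=10: queue=[F,G,D] q_used=1 → run F
t=11: queue=[F,G,D] q_used=2 → run F
t=12: queue=[G,D,F] q_used=0 → run G
t=13: queue=[G,D,F] q_used=1 → run G
t=14: queue=[G,D,F] q_used=2 → run G
t=15: queue=[D,F,G] q_used=0 → run D
t=16: queue=[D,F,G] q_used=1 → run D
t=17: queue=[F,G] q_used=0 → run F
t=18: queue=[F,G] q_used=1 → run F
t=19: queue=[G] q_used=0 → run G
t=20: queue=[G] q_used=1 → run G
t=21: (idle)
t=22: (idle)
t=23: (idle)
t=24: (idle)
t=25: (idle)
t=26: (idle)
t=27: (idle)
t=28: (idle)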